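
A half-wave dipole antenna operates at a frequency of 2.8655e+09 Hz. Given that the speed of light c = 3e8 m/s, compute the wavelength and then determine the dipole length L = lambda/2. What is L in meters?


lambda = c / f = 3.0000e+08 / 2.8655e+09 = 0.1046938 m
L = lambda / 2 = 0.1046938 / 2 = 0.05235 m

0.05235 m


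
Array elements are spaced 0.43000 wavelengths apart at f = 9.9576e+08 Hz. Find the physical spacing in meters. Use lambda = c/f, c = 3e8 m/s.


lambda = c / f = 3.0000e+08 / 9.9576e+08 = 0.3012774 m
d = 0.43000 * 0.3012774 = 0.1295 m

0.1295 m


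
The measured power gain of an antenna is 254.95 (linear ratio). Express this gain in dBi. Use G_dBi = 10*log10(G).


G_dBi = 10 * log10(254.95) = 24.06 dBi

24.06 dBi


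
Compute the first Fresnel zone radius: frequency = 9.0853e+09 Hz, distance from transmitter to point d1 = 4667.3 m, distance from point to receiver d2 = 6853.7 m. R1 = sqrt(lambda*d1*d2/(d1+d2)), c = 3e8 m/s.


lambda = c / f = 3.0000e+08 / 9.0853e+09 = 0.03302037 m
R1 = sqrt(0.03302037 * 4667.3 * 6853.7 / (4667.3 + 6853.7)) = 9.575 m

9.575 m


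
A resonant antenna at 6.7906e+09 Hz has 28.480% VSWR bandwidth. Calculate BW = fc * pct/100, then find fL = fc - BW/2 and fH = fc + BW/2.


BW = 6.7906e+09 * 28.480/100 = 1.933963e+09 Hz
fL = 6.7906e+09 - 1.933963e+09/2 = 5.824e+09 Hz
fH = 6.7906e+09 + 1.933963e+09/2 = 7.758e+09 Hz

BW=1.934e+09 Hz, fL=5.824e+09 Hz, fH=7.758e+09 Hz


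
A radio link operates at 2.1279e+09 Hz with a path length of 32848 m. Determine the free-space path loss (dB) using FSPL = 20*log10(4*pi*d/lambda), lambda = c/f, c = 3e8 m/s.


lambda = c / f = 3.0000e+08 / 2.1279e+09 = 0.1409841 m
FSPL = 20 * log10(4*pi*32848/0.1409841) = 129.3 dB

129.3 dB


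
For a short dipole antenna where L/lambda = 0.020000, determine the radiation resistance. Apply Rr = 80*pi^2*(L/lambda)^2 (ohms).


Rr = 80 * pi^2 * (0.020000)^2 = 80 * 9.869604 * 4.000000e-04 = 0.3158 ohm

0.3158 ohm


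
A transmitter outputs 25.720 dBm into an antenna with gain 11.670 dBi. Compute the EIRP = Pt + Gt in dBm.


EIRP = Pt + Gt = 25.720 + 11.670 = 37.39 dBm

37.39 dBm


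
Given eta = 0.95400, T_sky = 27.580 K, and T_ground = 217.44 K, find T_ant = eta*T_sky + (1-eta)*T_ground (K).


T_ant = 0.95400 * 27.580 + (1 - 0.95400) * 217.44 = 36.31 K

36.31 K


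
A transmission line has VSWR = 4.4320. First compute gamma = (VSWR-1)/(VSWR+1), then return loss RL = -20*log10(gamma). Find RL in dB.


gamma = (4.4320 - 1) / (4.4320 + 1) = 0.6318115
RL = -20 * log10(0.6318115) = 3.988 dB

3.988 dB


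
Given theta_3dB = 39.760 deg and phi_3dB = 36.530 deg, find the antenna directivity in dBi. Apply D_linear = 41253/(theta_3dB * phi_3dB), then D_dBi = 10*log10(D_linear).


D_linear = 41253 / (39.760 * 36.530) = 28.40269
D_dBi = 10 * log10(28.40269) = 14.53 dBi

14.53 dBi


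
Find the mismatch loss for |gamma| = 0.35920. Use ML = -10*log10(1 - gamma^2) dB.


ML = -10 * log10(1 - 0.35920^2) = -10 * log10(0.87097536) = 0.5999 dB

0.5999 dB


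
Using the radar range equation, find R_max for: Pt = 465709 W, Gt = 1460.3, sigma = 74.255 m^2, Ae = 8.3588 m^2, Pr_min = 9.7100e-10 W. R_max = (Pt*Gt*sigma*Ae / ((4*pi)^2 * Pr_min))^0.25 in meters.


R^4 = 465709*1460.3*74.255*8.3588 / ((4*pi)^2 * 9.7100e-10) = 2.752881e+18
R_max = 2.752881e+18^0.25 = 40733 m

40733 m


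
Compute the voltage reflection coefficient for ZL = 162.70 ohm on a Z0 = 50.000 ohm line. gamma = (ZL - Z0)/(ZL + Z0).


gamma = (162.70 - 50.000) / (162.70 + 50.000) = 0.5299

0.5299


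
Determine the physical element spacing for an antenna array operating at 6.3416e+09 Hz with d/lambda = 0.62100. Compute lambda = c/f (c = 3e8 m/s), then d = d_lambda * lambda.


lambda = c / f = 3.0000e+08 / 6.3416e+09 = 0.04730667 m
d = 0.62100 * 0.04730667 = 0.02938 m

0.02938 m


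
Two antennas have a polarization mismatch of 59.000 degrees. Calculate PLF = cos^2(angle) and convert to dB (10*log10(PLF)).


PLF_linear = cos^2(59.000 deg) = 0.2652642
PLF_dB = 10 * log10(0.2652642) = -5.763 dB

-5.763 dB


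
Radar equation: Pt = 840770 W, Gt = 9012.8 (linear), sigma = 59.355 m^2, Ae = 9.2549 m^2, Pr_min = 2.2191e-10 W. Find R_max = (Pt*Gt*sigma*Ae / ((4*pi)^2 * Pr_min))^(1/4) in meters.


R^4 = 840770*9012.8*59.355*9.2549 / ((4*pi)^2 * 2.2191e-10) = 1.187871e+20
R_max = 1.187871e+20^0.25 = 104398 m

104398 m


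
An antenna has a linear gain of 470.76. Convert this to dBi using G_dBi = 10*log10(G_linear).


G_dBi = 10 * log10(470.76) = 26.73 dBi

26.73 dBi


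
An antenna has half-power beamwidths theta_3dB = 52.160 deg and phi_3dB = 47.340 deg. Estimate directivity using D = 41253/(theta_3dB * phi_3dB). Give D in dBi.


D_linear = 41253 / (52.160 * 47.340) = 16.70666
D_dBi = 10 * log10(16.70666) = 12.23 dBi

12.23 dBi


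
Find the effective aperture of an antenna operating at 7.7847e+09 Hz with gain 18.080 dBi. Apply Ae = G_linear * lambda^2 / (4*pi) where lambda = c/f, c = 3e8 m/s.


lambda = c / f = 3.0000e+08 / 7.7847e+09 = 0.03853713 m
G_linear = 10^(18.080/10) = 64.26877
Ae = G_linear * lambda^2 / (4*pi) = 64.26877 * 0.03853713^2 / (4*pi) = 7.595e-03 m^2

7.595e-03 m^2


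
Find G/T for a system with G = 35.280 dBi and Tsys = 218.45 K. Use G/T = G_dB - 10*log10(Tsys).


G/T = 35.280 - 10*log10(218.45) = 35.280 - 23.39352 = 11.89 dB/K

11.89 dB/K


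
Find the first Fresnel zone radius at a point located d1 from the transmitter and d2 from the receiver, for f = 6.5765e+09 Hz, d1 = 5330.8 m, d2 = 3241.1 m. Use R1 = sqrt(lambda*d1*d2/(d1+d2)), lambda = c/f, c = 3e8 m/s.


lambda = c / f = 3.0000e+08 / 6.5765e+09 = 0.04561697 m
R1 = sqrt(0.04561697 * 5330.8 * 3241.1 / (5330.8 + 3241.1)) = 9.589 m

9.589 m


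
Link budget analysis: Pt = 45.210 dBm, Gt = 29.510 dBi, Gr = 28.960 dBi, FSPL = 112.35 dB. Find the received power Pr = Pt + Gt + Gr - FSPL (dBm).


Pr = 45.210 + 29.510 + 28.960 - 112.35 = -8.67 dBm

-8.67 dBm


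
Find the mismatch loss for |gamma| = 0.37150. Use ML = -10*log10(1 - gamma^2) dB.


ML = -10 * log10(1 - 0.37150^2) = -10 * log10(0.86198775) = 0.6450 dB

0.6450 dB


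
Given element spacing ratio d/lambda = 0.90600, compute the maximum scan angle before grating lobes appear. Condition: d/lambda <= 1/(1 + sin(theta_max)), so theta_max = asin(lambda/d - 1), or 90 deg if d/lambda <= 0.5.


lambda/d - 1 = 1/0.90600 - 1 = 0.1037528
theta_max = asin(0.1037528) = 5.955 deg

5.955 deg


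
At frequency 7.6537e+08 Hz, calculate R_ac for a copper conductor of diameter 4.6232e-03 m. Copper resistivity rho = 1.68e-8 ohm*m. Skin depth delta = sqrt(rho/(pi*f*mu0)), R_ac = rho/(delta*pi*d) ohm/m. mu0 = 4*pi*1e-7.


delta = sqrt(1.68e-8 / (pi * 7.6537e+08 * 4*pi*1e-7)) = 2.357974e-06 m
R_ac = 1.68e-8 / (2.357974e-06 * pi * 4.6232e-03) = 0.4905 ohm/m

0.4905 ohm/m


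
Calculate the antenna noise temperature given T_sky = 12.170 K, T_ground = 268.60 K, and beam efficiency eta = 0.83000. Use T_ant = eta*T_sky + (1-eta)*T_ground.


T_ant = 0.83000 * 12.170 + (1 - 0.83000) * 268.60 = 55.76 K

55.76 K


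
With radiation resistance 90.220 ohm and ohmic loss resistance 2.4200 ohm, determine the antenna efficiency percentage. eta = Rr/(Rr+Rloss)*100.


eta = 90.220 / (90.220 + 2.4200) * 100 = 97.39%

97.39%


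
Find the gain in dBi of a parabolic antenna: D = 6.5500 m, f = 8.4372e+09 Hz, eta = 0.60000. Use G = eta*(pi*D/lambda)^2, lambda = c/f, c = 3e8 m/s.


lambda = c / f = 3.0000e+08 / 8.4372e+09 = 0.03555682 m
G_linear = 0.60000 * (pi * 6.5500 / 0.03555682)^2 = 200949.9
G_dBi = 10 * log10(200949.9) = 53.03 dBi

53.03 dBi


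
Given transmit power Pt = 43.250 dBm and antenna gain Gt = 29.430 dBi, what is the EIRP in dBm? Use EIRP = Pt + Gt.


EIRP = Pt + Gt = 43.250 + 29.430 = 72.68 dBm

72.68 dBm


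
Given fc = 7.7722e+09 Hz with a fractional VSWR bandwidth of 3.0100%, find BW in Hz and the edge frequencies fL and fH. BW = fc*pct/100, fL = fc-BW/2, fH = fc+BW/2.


BW = 7.7722e+09 * 3.0100/100 = 2.339432e+08 Hz
fL = 7.7722e+09 - 2.339432e+08/2 = 7.655e+09 Hz
fH = 7.7722e+09 + 2.339432e+08/2 = 7.889e+09 Hz

BW=2.339e+08 Hz, fL=7.655e+09 Hz, fH=7.889e+09 Hz


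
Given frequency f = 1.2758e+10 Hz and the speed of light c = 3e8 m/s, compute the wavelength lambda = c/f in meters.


lambda = c / f = 3.0000e+08 / 1.2758e+10 = 0.02351 m

0.02351 m


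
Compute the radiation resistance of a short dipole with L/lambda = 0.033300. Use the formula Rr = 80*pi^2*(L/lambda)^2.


Rr = 80 * pi^2 * (0.033300)^2 = 80 * 9.869604 * 1.108890e-03 = 0.8755 ohm

0.8755 ohm


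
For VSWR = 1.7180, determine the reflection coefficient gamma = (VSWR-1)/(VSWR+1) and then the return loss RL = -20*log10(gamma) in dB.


gamma = (1.7180 - 1) / (1.7180 + 1) = 0.2641648
RL = -20 * log10(0.2641648) = 11.56 dB

11.56 dB


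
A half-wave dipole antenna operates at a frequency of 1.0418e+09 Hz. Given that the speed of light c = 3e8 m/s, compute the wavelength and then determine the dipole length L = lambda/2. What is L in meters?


lambda = c / f = 3.0000e+08 / 1.0418e+09 = 0.2879631 m
L = lambda / 2 = 0.2879631 / 2 = 0.1440 m

0.1440 m


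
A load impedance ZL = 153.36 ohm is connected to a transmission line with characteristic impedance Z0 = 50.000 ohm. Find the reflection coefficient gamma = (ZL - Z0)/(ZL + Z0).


gamma = (153.36 - 50.000) / (153.36 + 50.000) = 0.5083

0.5083


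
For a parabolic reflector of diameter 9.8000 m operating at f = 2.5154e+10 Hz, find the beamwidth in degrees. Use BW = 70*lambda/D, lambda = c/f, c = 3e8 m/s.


lambda = c / f = 3.0000e+08 / 2.5154e+10 = 0.01192653 m
BW = 70 * 0.01192653 / 9.8000 = 0.08519 deg

0.08519 deg


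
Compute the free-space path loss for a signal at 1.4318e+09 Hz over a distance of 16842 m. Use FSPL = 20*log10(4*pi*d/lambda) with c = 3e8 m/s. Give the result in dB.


lambda = c / f = 3.0000e+08 / 1.4318e+09 = 0.2095265 m
FSPL = 20 * log10(4*pi*16842/0.2095265) = 120.1 dB

120.1 dB


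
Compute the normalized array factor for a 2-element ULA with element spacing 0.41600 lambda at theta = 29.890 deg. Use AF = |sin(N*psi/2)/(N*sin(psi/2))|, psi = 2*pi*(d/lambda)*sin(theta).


psi = 2*pi*0.41600*sin(29.890 deg) = 1.302554 rad
AF = |sin(2*1.302554/2) / (2*sin(1.302554/2))| = 0.7953

0.7953


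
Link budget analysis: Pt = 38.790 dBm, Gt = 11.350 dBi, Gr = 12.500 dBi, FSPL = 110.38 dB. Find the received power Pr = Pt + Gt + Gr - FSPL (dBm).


Pr = 38.790 + 11.350 + 12.500 - 110.38 = -47.74 dBm

-47.74 dBm


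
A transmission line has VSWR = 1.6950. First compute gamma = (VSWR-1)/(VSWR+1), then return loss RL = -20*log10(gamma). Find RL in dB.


gamma = (1.6950 - 1) / (1.6950 + 1) = 0.2578850
RL = -20 * log10(0.2578850) = 11.77 dB

11.77 dB


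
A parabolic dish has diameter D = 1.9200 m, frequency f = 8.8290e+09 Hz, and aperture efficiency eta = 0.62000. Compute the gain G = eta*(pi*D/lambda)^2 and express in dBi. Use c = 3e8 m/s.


lambda = c / f = 3.0000e+08 / 8.8290e+09 = 0.03397893 m
G_linear = 0.62000 * (pi * 1.9200 / 0.03397893)^2 = 19537.75
G_dBi = 10 * log10(19537.75) = 42.91 dBi

42.91 dBi


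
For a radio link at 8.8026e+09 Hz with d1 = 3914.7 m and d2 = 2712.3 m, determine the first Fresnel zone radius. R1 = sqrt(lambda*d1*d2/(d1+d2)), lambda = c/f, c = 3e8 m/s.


lambda = c / f = 3.0000e+08 / 8.8026e+09 = 0.03408084 m
R1 = sqrt(0.03408084 * 3914.7 * 2712.3 / (3914.7 + 2712.3)) = 7.389 m

7.389 m


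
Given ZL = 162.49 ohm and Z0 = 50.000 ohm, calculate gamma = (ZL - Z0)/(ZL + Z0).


gamma = (162.49 - 50.000) / (162.49 + 50.000) = 0.5294

0.5294


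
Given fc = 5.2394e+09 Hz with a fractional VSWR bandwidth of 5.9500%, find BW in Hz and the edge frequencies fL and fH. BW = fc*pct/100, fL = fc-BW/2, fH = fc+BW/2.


BW = 5.2394e+09 * 5.9500/100 = 3.117443e+08 Hz
fL = 5.2394e+09 - 3.117443e+08/2 = 5.084e+09 Hz
fH = 5.2394e+09 + 3.117443e+08/2 = 5.395e+09 Hz

BW=3.117e+08 Hz, fL=5.084e+09 Hz, fH=5.395e+09 Hz


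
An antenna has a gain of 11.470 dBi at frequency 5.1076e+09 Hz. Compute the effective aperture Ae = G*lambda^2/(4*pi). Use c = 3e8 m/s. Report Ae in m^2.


lambda = c / f = 3.0000e+08 / 5.1076e+09 = 0.05873600 m
G_linear = 10^(11.470/10) = 14.02814
Ae = G_linear * lambda^2 / (4*pi) = 14.02814 * 0.05873600^2 / (4*pi) = 3.851e-03 m^2

3.851e-03 m^2


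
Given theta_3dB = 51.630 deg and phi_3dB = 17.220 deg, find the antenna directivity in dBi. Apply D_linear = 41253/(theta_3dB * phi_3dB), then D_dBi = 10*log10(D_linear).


D_linear = 41253 / (51.630 * 17.220) = 46.40024
D_dBi = 10 * log10(46.40024) = 16.67 dBi

16.67 dBi


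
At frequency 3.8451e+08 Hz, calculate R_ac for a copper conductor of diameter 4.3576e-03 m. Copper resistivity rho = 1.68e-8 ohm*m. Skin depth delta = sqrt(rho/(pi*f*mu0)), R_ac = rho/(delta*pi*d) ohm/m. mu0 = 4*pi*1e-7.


delta = sqrt(1.68e-8 / (pi * 3.8451e+08 * 4*pi*1e-7)) = 3.326756e-06 m
R_ac = 1.68e-8 / (3.326756e-06 * pi * 4.3576e-03) = 0.3689 ohm/m

0.3689 ohm/m


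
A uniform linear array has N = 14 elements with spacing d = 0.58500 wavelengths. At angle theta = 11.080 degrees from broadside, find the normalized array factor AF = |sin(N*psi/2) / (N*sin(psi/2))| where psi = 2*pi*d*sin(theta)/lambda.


psi = 2*pi*0.58500*sin(11.080 deg) = 0.7063869 rad
AF = |sin(14*0.7063869/2) / (14*sin(0.7063869/2))| = 0.2010

0.2010


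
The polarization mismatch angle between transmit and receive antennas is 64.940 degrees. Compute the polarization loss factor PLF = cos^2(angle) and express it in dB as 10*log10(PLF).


PLF_linear = cos^2(64.940 deg) = 0.1794091
PLF_dB = 10 * log10(0.1794091) = -7.462 dB

-7.462 dB


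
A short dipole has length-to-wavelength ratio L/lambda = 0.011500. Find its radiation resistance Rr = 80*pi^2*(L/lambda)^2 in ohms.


Rr = 80 * pi^2 * (0.011500)^2 = 80 * 9.869604 * 1.322500e-04 = 0.1044 ohm

0.1044 ohm


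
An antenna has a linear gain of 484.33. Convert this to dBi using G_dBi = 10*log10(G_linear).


G_dBi = 10 * log10(484.33) = 26.85 dBi

26.85 dBi


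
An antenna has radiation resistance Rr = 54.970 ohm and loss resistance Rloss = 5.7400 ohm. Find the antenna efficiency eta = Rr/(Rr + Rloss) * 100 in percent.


eta = 54.970 / (54.970 + 5.7400) * 100 = 90.55%

90.55%


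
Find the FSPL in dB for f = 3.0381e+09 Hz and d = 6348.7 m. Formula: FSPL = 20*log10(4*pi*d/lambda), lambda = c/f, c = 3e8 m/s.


lambda = c / f = 3.0000e+08 / 3.0381e+09 = 0.09874593 m
FSPL = 20 * log10(4*pi*6348.7/0.09874593) = 118.1 dB

118.1 dB


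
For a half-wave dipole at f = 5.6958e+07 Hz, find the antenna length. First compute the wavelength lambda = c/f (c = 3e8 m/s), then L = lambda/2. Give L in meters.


lambda = c / f = 3.0000e+08 / 5.6958e+07 = 5.267039 m
L = lambda / 2 = 5.267039 / 2 = 2.634 m

2.634 m


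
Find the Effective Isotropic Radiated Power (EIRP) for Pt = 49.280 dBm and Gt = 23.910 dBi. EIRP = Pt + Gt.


EIRP = Pt + Gt = 49.280 + 23.910 = 73.19 dBm

73.19 dBm


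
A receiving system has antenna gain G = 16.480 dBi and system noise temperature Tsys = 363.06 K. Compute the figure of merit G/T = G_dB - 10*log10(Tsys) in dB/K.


G/T = 16.480 - 10*log10(363.06) = 16.480 - 25.59978 = -9.120 dB/K

-9.120 dB/K


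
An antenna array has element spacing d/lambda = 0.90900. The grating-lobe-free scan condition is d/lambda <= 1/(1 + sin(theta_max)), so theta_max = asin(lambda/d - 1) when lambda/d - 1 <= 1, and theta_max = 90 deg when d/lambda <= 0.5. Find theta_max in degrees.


lambda/d - 1 = 1/0.90900 - 1 = 0.1001100
theta_max = asin(0.1001100) = 5.746 deg

5.746 deg


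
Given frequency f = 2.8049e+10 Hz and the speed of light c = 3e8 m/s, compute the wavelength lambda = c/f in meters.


lambda = c / f = 3.0000e+08 / 2.8049e+10 = 0.01070 m

0.01070 m


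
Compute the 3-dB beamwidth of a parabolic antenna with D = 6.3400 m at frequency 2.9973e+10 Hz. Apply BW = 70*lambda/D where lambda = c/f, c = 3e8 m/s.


lambda = c / f = 3.0000e+08 / 2.9973e+10 = 0.01000901 m
BW = 70 * 0.01000901 / 6.3400 = 0.1105 deg

0.1105 deg


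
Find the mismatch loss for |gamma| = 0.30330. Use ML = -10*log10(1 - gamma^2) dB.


ML = -10 * log10(1 - 0.30330^2) = -10 * log10(0.90800911) = 0.4191 dB

0.4191 dB


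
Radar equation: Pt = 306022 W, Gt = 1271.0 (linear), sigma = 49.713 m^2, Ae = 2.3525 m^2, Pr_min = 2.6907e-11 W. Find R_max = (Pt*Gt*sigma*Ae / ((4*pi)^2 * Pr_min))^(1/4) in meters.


R^4 = 306022*1271.0*49.713*2.3525 / ((4*pi)^2 * 2.6907e-11) = 1.070564e+19
R_max = 1.070564e+19^0.25 = 57201 m

57201 m


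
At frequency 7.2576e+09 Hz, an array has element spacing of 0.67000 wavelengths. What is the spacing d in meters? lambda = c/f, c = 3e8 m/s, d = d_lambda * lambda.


lambda = c / f = 3.0000e+08 / 7.2576e+09 = 0.04133598 m
d = 0.67000 * 0.04133598 = 0.02770 m

0.02770 m


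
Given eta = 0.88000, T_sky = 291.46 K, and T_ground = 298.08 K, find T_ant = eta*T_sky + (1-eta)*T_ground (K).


T_ant = 0.88000 * 291.46 + (1 - 0.88000) * 298.08 = 292.3 K

292.3 K


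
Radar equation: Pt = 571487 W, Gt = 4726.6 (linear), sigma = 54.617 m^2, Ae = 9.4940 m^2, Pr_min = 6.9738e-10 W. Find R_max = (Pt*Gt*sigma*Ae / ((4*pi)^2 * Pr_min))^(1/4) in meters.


R^4 = 571487*4726.6*54.617*9.4940 / ((4*pi)^2 * 6.9738e-10) = 1.271871e+19
R_max = 1.271871e+19^0.25 = 59719 m

59719 m


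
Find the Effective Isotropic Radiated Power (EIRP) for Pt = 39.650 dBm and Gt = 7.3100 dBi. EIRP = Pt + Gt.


EIRP = Pt + Gt = 39.650 + 7.3100 = 46.96 dBm

46.96 dBm


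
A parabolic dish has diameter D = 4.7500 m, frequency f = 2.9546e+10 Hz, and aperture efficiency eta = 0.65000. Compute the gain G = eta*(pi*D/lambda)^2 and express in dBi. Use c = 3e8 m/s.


lambda = c / f = 3.0000e+08 / 2.9546e+10 = 0.01015366 m
G_linear = 0.65000 * (pi * 4.7500 / 0.01015366)^2 = 1.403961e+06
G_dBi = 10 * log10(1.403961e+06) = 61.47 dBi

61.47 dBi


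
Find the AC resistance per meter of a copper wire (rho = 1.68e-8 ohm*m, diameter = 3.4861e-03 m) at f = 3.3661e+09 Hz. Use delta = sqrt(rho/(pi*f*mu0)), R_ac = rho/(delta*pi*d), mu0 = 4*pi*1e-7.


delta = sqrt(1.68e-8 / (pi * 3.3661e+09 * 4*pi*1e-7)) = 1.124375e-06 m
R_ac = 1.68e-8 / (1.124375e-06 * pi * 3.4861e-03) = 1.364 ohm/m

1.364 ohm/m


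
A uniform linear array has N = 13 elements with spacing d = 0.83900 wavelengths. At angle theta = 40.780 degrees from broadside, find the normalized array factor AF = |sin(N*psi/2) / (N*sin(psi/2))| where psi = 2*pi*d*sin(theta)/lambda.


psi = 2*pi*0.83900*sin(40.780 deg) = 3.443174 rad
AF = |sin(13*3.443174/2) / (13*sin(3.443174/2))| = 0.02954

0.02954


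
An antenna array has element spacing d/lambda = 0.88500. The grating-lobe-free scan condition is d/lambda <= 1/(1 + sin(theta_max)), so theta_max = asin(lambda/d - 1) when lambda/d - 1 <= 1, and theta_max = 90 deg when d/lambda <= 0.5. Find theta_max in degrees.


lambda/d - 1 = 1/0.88500 - 1 = 0.1299435
theta_max = asin(0.1299435) = 7.466 deg

7.466 deg


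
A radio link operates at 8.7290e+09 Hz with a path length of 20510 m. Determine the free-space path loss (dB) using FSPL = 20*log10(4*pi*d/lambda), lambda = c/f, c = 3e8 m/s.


lambda = c / f = 3.0000e+08 / 8.7290e+09 = 0.03436820 m
FSPL = 20 * log10(4*pi*20510/0.03436820) = 137.5 dB

137.5 dB


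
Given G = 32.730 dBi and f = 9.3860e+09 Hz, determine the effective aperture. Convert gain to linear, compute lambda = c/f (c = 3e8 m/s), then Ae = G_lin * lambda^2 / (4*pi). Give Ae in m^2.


lambda = c / f = 3.0000e+08 / 9.3860e+09 = 0.03196250 m
G_linear = 10^(32.730/10) = 1874.995
Ae = G_linear * lambda^2 / (4*pi) = 1874.995 * 0.03196250^2 / (4*pi) = 0.1524 m^2

0.1524 m^2


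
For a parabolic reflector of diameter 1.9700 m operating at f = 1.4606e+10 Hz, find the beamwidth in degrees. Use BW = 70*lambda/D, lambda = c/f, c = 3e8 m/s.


lambda = c / f = 3.0000e+08 / 1.4606e+10 = 0.02053950 m
BW = 70 * 0.02053950 / 1.9700 = 0.7298 deg

0.7298 deg


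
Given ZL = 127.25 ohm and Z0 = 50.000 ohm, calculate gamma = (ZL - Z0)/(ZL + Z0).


gamma = (127.25 - 50.000) / (127.25 + 50.000) = 0.4358

0.4358


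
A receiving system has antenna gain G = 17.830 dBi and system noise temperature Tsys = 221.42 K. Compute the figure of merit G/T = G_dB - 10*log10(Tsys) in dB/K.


G/T = 17.830 - 10*log10(221.42) = 17.830 - 23.45217 = -5.622 dB/K

-5.622 dB/K


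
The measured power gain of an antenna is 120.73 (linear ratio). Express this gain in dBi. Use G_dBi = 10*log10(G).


G_dBi = 10 * log10(120.73) = 20.82 dBi

20.82 dBi


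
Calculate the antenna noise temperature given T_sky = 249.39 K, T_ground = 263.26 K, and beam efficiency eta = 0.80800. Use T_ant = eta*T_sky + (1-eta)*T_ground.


T_ant = 0.80800 * 249.39 + (1 - 0.80800) * 263.26 = 252.1 K

252.1 K


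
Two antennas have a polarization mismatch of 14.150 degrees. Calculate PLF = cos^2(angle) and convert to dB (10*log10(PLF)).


PLF_linear = cos^2(14.150 deg) = 0.9402387
PLF_dB = 10 * log10(0.9402387) = -0.2676 dB

-0.2676 dB


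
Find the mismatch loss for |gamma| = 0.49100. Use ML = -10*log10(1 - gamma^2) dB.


ML = -10 * log10(1 - 0.49100^2) = -10 * log10(0.758919) = 1.198 dB

1.198 dB


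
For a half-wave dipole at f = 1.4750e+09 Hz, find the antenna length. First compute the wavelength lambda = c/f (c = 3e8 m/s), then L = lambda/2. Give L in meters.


lambda = c / f = 3.0000e+08 / 1.4750e+09 = 0.2033898 m
L = lambda / 2 = 0.2033898 / 2 = 0.1017 m

0.1017 m


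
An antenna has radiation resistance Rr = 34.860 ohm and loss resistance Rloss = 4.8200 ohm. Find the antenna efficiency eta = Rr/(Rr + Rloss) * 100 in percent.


eta = 34.860 / (34.860 + 4.8200) * 100 = 87.85%

87.85%


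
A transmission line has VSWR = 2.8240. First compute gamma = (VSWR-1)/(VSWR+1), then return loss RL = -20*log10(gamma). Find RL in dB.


gamma = (2.8240 - 1) / (2.8240 + 1) = 0.4769874
RL = -20 * log10(0.4769874) = 6.430 dB

6.430 dB


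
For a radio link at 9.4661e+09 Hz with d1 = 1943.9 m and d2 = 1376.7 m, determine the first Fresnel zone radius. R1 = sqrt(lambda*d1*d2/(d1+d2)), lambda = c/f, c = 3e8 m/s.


lambda = c / f = 3.0000e+08 / 9.4661e+09 = 0.03169204 m
R1 = sqrt(0.03169204 * 1943.9 * 1376.7 / (1943.9 + 1376.7)) = 5.054 m

5.054 m


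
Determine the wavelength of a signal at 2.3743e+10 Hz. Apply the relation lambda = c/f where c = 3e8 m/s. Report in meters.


lambda = c / f = 3.0000e+08 / 2.3743e+10 = 0.01264 m

0.01264 m


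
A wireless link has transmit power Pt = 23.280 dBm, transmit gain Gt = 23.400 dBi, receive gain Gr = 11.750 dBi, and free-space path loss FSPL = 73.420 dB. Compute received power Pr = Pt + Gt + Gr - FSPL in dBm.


Pr = 23.280 + 23.400 + 11.750 - 73.420 = -14.99 dBm

-14.99 dBm


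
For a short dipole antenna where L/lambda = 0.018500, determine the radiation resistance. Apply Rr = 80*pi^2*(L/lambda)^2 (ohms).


Rr = 80 * pi^2 * (0.018500)^2 = 80 * 9.869604 * 3.422500e-04 = 0.2702 ohm

0.2702 ohm


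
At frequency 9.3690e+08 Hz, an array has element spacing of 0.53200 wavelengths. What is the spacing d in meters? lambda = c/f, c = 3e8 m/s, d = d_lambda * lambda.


lambda = c / f = 3.0000e+08 / 9.3690e+08 = 0.3202049 m
d = 0.53200 * 0.3202049 = 0.1703 m

0.1703 m


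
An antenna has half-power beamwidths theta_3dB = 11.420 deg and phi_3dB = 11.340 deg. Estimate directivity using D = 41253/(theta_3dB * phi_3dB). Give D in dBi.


D_linear = 41253 / (11.420 * 11.340) = 318.5491
D_dBi = 10 * log10(318.5491) = 25.03 dBi

25.03 dBi


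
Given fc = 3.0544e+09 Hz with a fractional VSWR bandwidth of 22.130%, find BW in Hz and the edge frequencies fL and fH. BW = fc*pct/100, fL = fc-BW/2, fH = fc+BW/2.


BW = 3.0544e+09 * 22.130/100 = 6.759387e+08 Hz
fL = 3.0544e+09 - 6.759387e+08/2 = 2.716e+09 Hz
fH = 3.0544e+09 + 6.759387e+08/2 = 3.392e+09 Hz

BW=6.759e+08 Hz, fL=2.716e+09 Hz, fH=3.392e+09 Hz


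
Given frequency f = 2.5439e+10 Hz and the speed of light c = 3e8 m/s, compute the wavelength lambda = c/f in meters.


lambda = c / f = 3.0000e+08 / 2.5439e+10 = 0.01179 m

0.01179 m


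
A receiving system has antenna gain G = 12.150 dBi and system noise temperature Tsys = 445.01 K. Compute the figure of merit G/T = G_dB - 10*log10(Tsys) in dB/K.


G/T = 12.150 - 10*log10(445.01) = 12.150 - 26.48370 = -14.33 dB/K

-14.33 dB/K


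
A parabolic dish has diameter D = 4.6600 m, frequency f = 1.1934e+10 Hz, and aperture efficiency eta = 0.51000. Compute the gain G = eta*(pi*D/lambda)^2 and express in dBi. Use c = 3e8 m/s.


lambda = c / f = 3.0000e+08 / 1.1934e+10 = 0.02513826 m
G_linear = 0.51000 * (pi * 4.6600 / 0.02513826)^2 = 172970.2
G_dBi = 10 * log10(172970.2) = 52.38 dBi

52.38 dBi


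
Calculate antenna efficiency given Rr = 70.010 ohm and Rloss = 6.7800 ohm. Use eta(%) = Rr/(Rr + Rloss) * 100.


eta = 70.010 / (70.010 + 6.7800) * 100 = 91.17%

91.17%


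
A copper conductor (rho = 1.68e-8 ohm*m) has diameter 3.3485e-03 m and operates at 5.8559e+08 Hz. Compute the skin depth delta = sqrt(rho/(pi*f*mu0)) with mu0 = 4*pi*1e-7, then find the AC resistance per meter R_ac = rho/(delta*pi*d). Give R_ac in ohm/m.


delta = sqrt(1.68e-8 / (pi * 5.8559e+08 * 4*pi*1e-7)) = 2.695740e-06 m
R_ac = 1.68e-8 / (2.695740e-06 * pi * 3.3485e-03) = 0.5924 ohm/m

0.5924 ohm/m


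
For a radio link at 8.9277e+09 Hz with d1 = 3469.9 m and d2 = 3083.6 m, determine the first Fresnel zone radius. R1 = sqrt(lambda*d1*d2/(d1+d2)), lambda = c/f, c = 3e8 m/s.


lambda = c / f = 3.0000e+08 / 8.9277e+09 = 0.03360328 m
R1 = sqrt(0.03360328 * 3469.9 * 3083.6 / (3469.9 + 3083.6)) = 7.407 m

7.407 m


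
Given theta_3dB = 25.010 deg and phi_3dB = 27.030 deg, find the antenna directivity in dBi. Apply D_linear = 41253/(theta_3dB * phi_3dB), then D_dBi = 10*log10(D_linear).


D_linear = 41253 / (25.010 * 27.030) = 61.02332
D_dBi = 10 * log10(61.02332) = 17.85 dBi

17.85 dBi


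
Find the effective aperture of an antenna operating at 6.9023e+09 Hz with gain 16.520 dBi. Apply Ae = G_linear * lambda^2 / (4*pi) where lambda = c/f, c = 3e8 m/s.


lambda = c / f = 3.0000e+08 / 6.9023e+09 = 0.04346377 m
G_linear = 10^(16.520/10) = 44.87454
Ae = G_linear * lambda^2 / (4*pi) = 44.87454 * 0.04346377^2 / (4*pi) = 6.746e-03 m^2

6.746e-03 m^2


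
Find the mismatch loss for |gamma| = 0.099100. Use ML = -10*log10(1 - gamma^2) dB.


ML = -10 * log10(1 - 0.099100^2) = -10 * log10(0.99017919) = 0.04286 dB

0.04286 dB


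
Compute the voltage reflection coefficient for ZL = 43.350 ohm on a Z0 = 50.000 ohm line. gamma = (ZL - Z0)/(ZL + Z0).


gamma = (43.350 - 50.000) / (43.350 + 50.000) = -0.07124

-0.07124


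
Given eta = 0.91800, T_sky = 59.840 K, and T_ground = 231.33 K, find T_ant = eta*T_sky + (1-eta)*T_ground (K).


T_ant = 0.91800 * 59.840 + (1 - 0.91800) * 231.33 = 73.90 K

73.90 K


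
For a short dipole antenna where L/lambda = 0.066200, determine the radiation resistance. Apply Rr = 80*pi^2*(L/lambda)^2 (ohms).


Rr = 80 * pi^2 * (0.066200)^2 = 80 * 9.869604 * 4.382440e-03 = 3.460 ohm

3.460 ohm


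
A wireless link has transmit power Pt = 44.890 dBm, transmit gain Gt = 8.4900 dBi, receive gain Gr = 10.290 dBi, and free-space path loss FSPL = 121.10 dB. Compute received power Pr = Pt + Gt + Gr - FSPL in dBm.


Pr = 44.890 + 8.4900 + 10.290 - 121.10 = -57.43 dBm

-57.43 dBm


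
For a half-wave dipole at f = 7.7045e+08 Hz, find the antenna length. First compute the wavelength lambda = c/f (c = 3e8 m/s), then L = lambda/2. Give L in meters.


lambda = c / f = 3.0000e+08 / 7.7045e+08 = 0.3893828 m
L = lambda / 2 = 0.3893828 / 2 = 0.1947 m

0.1947 m


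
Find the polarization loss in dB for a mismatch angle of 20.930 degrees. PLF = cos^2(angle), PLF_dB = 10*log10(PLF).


PLF_linear = cos^2(20.930 deg) = 0.8723888
PLF_dB = 10 * log10(0.8723888) = -0.5929 dB

-0.5929 dB


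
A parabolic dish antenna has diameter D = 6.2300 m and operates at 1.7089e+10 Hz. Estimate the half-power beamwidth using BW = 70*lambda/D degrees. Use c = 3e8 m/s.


lambda = c / f = 3.0000e+08 / 1.7089e+10 = 0.01755515 m
BW = 70 * 0.01755515 / 6.2300 = 0.1972 deg

0.1972 deg


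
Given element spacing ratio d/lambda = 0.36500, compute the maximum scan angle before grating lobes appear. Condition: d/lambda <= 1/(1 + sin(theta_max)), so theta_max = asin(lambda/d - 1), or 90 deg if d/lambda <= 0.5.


lambda/d - 1 = 1/0.36500 - 1 = 1.739726 >= 1
d/lambda <= 0.5, so the array can scan to endfire without grating lobes: theta_max = 90 deg

90 deg


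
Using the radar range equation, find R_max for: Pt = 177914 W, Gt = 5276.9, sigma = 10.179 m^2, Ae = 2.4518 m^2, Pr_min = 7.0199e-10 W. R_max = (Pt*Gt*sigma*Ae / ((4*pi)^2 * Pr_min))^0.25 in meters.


R^4 = 177914*5276.9*10.179*2.4518 / ((4*pi)^2 * 7.0199e-10) = 2.113628e+17
R_max = 2.113628e+17^0.25 = 21442 m

21442 m


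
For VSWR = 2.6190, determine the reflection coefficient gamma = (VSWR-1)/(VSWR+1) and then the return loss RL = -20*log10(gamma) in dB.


gamma = (2.6190 - 1) / (2.6190 + 1) = 0.4473611
RL = -20 * log10(0.4473611) = 6.987 dB

6.987 dB


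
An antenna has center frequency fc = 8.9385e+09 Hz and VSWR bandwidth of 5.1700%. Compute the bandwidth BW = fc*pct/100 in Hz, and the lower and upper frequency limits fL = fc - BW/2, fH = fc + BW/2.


BW = 8.9385e+09 * 5.1700/100 = 4.621204e+08 Hz
fL = 8.9385e+09 - 4.621204e+08/2 = 8.707e+09 Hz
fH = 8.9385e+09 + 4.621204e+08/2 = 9.170e+09 Hz

BW=4.621e+08 Hz, fL=8.707e+09 Hz, fH=9.170e+09 Hz


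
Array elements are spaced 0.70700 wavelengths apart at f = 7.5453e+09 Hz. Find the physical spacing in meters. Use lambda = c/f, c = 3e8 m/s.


lambda = c / f = 3.0000e+08 / 7.5453e+09 = 0.03975985 m
d = 0.70700 * 0.03975985 = 0.02811 m

0.02811 m


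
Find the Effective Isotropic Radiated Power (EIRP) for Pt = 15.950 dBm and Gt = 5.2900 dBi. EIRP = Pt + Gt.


EIRP = Pt + Gt = 15.950 + 5.2900 = 21.24 dBm

21.24 dBm


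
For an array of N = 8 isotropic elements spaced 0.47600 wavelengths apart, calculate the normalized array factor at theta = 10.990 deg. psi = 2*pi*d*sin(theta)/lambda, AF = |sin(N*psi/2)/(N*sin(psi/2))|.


psi = 2*pi*0.47600*sin(10.990 deg) = 0.5701584 rad
AF = |sin(8*0.5701584/2) / (8*sin(0.5701584/2))| = 0.3371

0.3371


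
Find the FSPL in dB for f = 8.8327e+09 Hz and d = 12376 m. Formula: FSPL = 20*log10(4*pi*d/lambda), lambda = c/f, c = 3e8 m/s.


lambda = c / f = 3.0000e+08 / 8.8327e+09 = 0.03396470 m
FSPL = 20 * log10(4*pi*12376/0.03396470) = 133.2 dB

133.2 dB


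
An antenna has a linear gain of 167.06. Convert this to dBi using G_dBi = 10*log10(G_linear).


G_dBi = 10 * log10(167.06) = 22.23 dBi

22.23 dBi


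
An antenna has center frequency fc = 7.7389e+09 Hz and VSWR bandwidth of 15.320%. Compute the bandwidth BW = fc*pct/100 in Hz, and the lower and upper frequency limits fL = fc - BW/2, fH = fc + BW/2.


BW = 7.7389e+09 * 15.320/100 = 1.185599e+09 Hz
fL = 7.7389e+09 - 1.185599e+09/2 = 7.146e+09 Hz
fH = 7.7389e+09 + 1.185599e+09/2 = 8.332e+09 Hz

BW=1.186e+09 Hz, fL=7.146e+09 Hz, fH=8.332e+09 Hz


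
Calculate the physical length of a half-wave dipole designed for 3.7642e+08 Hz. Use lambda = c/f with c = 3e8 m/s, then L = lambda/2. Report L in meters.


lambda = c / f = 3.0000e+08 / 3.7642e+08 = 0.7969821 m
L = lambda / 2 = 0.7969821 / 2 = 0.3985 m

0.3985 m


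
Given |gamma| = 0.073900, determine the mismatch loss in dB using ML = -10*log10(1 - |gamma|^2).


ML = -10 * log10(1 - 0.073900^2) = -10 * log10(0.99453879) = 0.02378 dB

0.02378 dB


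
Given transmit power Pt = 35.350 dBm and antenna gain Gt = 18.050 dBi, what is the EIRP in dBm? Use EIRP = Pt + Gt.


EIRP = Pt + Gt = 35.350 + 18.050 = 53.40 dBm

53.40 dBm


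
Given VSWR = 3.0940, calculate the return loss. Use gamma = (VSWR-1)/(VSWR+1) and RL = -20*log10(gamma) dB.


gamma = (3.0940 - 1) / (3.0940 + 1) = 0.5114802
RL = -20 * log10(0.5114802) = 5.823 dB

5.823 dB


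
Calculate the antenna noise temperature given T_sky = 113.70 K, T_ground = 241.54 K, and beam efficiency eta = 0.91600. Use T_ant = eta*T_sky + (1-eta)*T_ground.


T_ant = 0.91600 * 113.70 + (1 - 0.91600) * 241.54 = 124.4 K

124.4 K


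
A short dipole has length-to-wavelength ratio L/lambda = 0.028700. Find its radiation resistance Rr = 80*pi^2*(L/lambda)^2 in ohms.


Rr = 80 * pi^2 * (0.028700)^2 = 80 * 9.869604 * 8.236900e-04 = 0.6504 ohm

0.6504 ohm


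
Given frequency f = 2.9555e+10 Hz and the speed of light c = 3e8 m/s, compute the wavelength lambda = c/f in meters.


lambda = c / f = 3.0000e+08 / 2.9555e+10 = 0.01015 m

0.01015 m


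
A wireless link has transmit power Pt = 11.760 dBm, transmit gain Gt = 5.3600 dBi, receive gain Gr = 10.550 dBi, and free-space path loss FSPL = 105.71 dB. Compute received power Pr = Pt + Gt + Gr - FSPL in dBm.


Pr = 11.760 + 5.3600 + 10.550 - 105.71 = -78.04 dBm

-78.04 dBm


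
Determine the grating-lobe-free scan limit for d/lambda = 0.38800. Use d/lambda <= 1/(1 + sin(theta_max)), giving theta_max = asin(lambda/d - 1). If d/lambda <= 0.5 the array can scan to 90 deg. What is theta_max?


lambda/d - 1 = 1/0.38800 - 1 = 1.577320 >= 1
d/lambda <= 0.5, so the array can scan to endfire without grating lobes: theta_max = 90 deg

90 deg


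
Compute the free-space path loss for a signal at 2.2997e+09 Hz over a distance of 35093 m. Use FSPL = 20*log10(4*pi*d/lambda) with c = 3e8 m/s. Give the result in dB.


lambda = c / f = 3.0000e+08 / 2.2997e+09 = 0.1304518 m
FSPL = 20 * log10(4*pi*35093/0.1304518) = 130.6 dB

130.6 dB


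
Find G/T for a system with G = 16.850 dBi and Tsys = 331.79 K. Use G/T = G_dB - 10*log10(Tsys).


G/T = 16.850 - 10*log10(331.79) = 16.850 - 25.20863 = -8.359 dB/K

-8.359 dB/K


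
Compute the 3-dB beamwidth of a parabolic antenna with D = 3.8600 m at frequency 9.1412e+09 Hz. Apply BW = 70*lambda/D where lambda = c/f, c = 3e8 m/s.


lambda = c / f = 3.0000e+08 / 9.1412e+09 = 0.03281845 m
BW = 70 * 0.03281845 / 3.8600 = 0.5952 deg

0.5952 deg


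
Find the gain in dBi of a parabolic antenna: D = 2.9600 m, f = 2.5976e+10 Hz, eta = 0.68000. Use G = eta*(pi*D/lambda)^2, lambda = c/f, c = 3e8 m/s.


lambda = c / f = 3.0000e+08 / 2.5976e+10 = 0.01154912 m
G_linear = 0.68000 * (pi * 2.9600 / 0.01154912)^2 = 440853.5
G_dBi = 10 * log10(440853.5) = 56.44 dBi

56.44 dBi


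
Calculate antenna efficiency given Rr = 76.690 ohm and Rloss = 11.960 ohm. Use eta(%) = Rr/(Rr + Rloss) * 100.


eta = 76.690 / (76.690 + 11.960) * 100 = 86.51%

86.51%


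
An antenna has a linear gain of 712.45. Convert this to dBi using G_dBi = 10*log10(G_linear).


G_dBi = 10 * log10(712.45) = 28.53 dBi

28.53 dBi


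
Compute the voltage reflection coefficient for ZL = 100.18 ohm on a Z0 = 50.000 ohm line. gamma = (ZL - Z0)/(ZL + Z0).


gamma = (100.18 - 50.000) / (100.18 + 50.000) = 0.3341

0.3341


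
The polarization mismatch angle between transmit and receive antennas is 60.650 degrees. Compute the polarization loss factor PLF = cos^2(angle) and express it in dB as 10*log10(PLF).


PLF_linear = cos^2(60.650 deg) = 0.2402404
PLF_dB = 10 * log10(0.2402404) = -6.194 dB

-6.194 dB


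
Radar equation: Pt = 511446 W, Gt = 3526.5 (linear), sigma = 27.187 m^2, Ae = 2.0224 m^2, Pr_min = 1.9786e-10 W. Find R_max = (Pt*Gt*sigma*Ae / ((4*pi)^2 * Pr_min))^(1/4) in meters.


R^4 = 511446*3526.5*27.187*2.0224 / ((4*pi)^2 * 1.9786e-10) = 3.173908e+18
R_max = 3.173908e+18^0.25 = 42208 m

42208 m


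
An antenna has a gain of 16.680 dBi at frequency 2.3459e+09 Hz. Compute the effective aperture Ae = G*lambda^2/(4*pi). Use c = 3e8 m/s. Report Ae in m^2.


lambda = c / f = 3.0000e+08 / 2.3459e+09 = 0.1278827 m
G_linear = 10^(16.680/10) = 46.55861
Ae = G_linear * lambda^2 / (4*pi) = 46.55861 * 0.1278827^2 / (4*pi) = 0.06059 m^2

0.06059 m^2


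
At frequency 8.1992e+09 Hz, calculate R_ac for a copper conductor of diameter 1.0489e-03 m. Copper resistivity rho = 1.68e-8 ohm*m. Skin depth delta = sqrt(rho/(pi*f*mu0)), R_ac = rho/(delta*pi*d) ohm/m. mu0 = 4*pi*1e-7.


delta = sqrt(1.68e-8 / (pi * 8.1992e+09 * 4*pi*1e-7)) = 7.204254e-07 m
R_ac = 1.68e-8 / (7.204254e-07 * pi * 1.0489e-03) = 7.077 ohm/m

7.077 ohm/m


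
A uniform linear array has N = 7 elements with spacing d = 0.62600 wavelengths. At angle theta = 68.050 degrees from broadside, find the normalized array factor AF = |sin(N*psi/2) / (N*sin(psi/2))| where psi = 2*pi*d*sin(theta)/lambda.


psi = 2*pi*0.62600*sin(68.050 deg) = 3.648153 rad
AF = |sin(7*3.648153/2) / (7*sin(3.648153/2))| = 0.02963

0.02963


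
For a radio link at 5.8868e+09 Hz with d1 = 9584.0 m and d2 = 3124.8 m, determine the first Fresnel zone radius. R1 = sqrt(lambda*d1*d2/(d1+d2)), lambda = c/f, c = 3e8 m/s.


lambda = c / f = 3.0000e+08 / 5.8868e+09 = 0.05096147 m
R1 = sqrt(0.05096147 * 9584.0 * 3124.8 / (9584.0 + 3124.8)) = 10.96 m

10.96 m


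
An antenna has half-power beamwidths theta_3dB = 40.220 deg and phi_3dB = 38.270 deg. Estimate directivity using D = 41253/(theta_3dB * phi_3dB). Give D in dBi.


D_linear = 41253 / (40.220 * 38.270) = 26.80125
D_dBi = 10 * log10(26.80125) = 14.28 dBi

14.28 dBi


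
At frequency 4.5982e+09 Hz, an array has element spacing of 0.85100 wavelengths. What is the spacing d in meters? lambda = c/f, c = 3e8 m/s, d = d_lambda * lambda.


lambda = c / f = 3.0000e+08 / 4.5982e+09 = 0.06524292 m
d = 0.85100 * 0.06524292 = 0.05552 m

0.05552 m


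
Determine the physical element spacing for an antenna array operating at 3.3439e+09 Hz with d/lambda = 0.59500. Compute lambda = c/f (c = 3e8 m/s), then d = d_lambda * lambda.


lambda = c / f = 3.0000e+08 / 3.3439e+09 = 0.08971560 m
d = 0.59500 * 0.08971560 = 0.05338 m

0.05338 m


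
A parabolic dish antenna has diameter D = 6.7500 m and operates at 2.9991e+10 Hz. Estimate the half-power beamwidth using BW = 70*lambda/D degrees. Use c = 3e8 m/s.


lambda = c / f = 3.0000e+08 / 2.9991e+10 = 0.01000300 m
BW = 70 * 0.01000300 / 6.7500 = 0.1037 deg

0.1037 deg


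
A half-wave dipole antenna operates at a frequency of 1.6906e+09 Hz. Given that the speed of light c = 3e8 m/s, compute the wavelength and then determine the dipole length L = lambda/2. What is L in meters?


lambda = c / f = 3.0000e+08 / 1.6906e+09 = 0.1774518 m
L = lambda / 2 = 0.1774518 / 2 = 0.08873 m

0.08873 m


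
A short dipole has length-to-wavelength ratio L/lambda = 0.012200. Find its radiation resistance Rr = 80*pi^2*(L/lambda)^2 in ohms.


Rr = 80 * pi^2 * (0.012200)^2 = 80 * 9.869604 * 1.488400e-04 = 0.1175 ohm

0.1175 ohm


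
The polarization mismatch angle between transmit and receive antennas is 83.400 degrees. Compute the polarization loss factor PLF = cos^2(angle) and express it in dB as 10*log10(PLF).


PLF_linear = cos^2(83.400 deg) = 0.01321055
PLF_dB = 10 * log10(0.01321055) = -18.79 dB

-18.79 dB


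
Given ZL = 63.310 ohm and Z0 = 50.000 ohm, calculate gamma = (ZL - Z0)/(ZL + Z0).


gamma = (63.310 - 50.000) / (63.310 + 50.000) = 0.1175

0.1175


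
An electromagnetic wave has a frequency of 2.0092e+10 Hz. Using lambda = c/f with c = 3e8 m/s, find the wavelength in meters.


lambda = c / f = 3.0000e+08 / 2.0092e+10 = 0.01493 m

0.01493 m


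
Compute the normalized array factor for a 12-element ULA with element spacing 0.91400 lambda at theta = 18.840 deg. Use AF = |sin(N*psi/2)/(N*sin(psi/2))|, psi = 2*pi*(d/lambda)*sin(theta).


psi = 2*pi*0.91400*sin(18.840 deg) = 1.854512 rad
AF = |sin(12*1.854512/2) / (12*sin(1.854512/2))| = 0.1033

0.1033


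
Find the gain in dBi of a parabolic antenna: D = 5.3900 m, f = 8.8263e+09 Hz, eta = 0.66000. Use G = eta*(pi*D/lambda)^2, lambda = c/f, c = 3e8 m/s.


lambda = c / f = 3.0000e+08 / 8.8263e+09 = 0.03398933 m
G_linear = 0.66000 * (pi * 5.3900 / 0.03398933)^2 = 163808.3
G_dBi = 10 * log10(163808.3) = 52.14 dBi

52.14 dBi
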